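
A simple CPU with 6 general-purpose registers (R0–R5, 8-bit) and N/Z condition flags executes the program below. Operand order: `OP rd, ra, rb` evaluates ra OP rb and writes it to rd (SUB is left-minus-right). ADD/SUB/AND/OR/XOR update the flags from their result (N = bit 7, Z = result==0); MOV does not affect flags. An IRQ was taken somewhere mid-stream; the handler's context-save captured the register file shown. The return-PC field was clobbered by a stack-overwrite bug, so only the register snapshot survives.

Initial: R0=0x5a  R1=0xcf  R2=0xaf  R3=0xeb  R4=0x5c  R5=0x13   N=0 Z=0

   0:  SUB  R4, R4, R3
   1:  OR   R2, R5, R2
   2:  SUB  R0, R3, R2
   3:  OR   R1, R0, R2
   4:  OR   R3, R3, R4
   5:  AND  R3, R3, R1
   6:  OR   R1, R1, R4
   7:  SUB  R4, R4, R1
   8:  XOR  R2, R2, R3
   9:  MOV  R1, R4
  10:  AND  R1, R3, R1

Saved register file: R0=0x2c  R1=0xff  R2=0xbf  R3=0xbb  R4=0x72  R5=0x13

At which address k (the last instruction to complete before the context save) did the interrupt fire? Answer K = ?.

K = 7

after  0: R0=0x5a R1=0xcf R2=0xaf R3=0xeb R4=0x71 R5=0x13  N=0 Z=0
after  1: R0=0x5a R1=0xcf R2=0xbf R3=0xeb R4=0x71 R5=0x13  N=1 Z=0
after  2: R0=0x2c R1=0xcf R2=0xbf R3=0xeb R4=0x71 R5=0x13  N=0 Z=0
after  3: R0=0x2c R1=0xbf R2=0xbf R3=0xeb R4=0x71 R5=0x13  N=1 Z=0
after  4: R0=0x2c R1=0xbf R2=0xbf R3=0xfb R4=0x71 R5=0x13  N=1 Z=0
after  5: R0=0x2c R1=0xbf R2=0xbf R3=0xbb R4=0x71 R5=0x13  N=1 Z=0
after  6: R0=0x2c R1=0xff R2=0xbf R3=0xbb R4=0x71 R5=0x13  N=1 Z=0
after  7: R0=0x2c R1=0xff R2=0xbf R3=0xbb R4=0x72 R5=0x13  N=0 Z=0
-- IRQ taken; context saved, return-PC = 8 --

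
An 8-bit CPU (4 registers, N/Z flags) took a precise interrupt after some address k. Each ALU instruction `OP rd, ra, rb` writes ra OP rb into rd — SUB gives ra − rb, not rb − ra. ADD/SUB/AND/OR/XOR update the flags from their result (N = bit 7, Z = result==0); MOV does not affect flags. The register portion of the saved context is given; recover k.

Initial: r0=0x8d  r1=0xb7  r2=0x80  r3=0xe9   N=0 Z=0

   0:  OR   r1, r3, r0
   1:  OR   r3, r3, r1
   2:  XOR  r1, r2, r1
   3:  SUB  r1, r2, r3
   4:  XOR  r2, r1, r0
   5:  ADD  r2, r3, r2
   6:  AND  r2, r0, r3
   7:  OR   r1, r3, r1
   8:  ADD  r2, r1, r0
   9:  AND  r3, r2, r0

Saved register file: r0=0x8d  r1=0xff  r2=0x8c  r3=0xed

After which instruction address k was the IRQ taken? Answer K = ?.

K = 8

after  0: r0=0x8d r1=0xed r2=0x80 r3=0xe9  N=1 Z=0
after  1: r0=0x8d r1=0xed r2=0x80 r3=0xed  N=1 Z=0
after  2: r0=0x8d r1=0x6d r2=0x80 r3=0xed  N=0 Z=0
after  3: r0=0x8d r1=0x93 r2=0x80 r3=0xed  N=1 Z=0
after  4: r0=0x8d r1=0x93 r2=0x1e r3=0xed  N=0 Z=0
after  5: r0=0x8d r1=0x93 r2=0x0b r3=0xed  N=0 Z=0
after  6: r0=0x8d r1=0x93 r2=0x8d r3=0xed  N=1 Z=0
after  7: r0=0x8d r1=0xff r2=0x8d r3=0xed  N=1 Z=0
after  8: r0=0x8d r1=0xff r2=0x8c r3=0xed  N=1 Z=0
-- IRQ taken; context saved, return-PC = 9 --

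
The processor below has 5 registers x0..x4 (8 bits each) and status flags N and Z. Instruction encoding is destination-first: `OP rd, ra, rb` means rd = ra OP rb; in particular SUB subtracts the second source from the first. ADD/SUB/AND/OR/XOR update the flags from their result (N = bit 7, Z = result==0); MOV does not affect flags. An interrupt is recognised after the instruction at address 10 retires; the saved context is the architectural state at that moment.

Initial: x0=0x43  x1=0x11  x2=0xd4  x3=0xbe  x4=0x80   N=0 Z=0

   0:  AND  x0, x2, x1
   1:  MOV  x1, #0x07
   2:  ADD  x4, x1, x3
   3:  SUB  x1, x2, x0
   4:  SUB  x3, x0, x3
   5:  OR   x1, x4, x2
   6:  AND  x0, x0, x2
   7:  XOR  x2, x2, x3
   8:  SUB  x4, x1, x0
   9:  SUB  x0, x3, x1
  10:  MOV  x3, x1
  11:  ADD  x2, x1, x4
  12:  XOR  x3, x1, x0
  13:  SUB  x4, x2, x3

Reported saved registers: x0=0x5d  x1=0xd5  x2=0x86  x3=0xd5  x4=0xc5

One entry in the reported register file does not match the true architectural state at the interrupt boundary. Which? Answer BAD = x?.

BAD = x0

after  0: x0=0x10 x1=0x11 x2=0xd4 x3=0xbe x4=0x80  N=0 Z=0
after  1: x0=0x10 x1=0x07 x2=0xd4 x3=0xbe x4=0x80  N=0 Z=0
after  2: x0=0x10 x1=0x07 x2=0xd4 x3=0xbe x4=0xc5  N=1 Z=0
after  3: x0=0x10 x1=0xc4 x2=0xd4 x3=0xbe x4=0xc5  N=1 Z=0
after  4: x0=0x10 x1=0xc4 x2=0xd4 x3=0x52 x4=0xc5  N=0 Z=0
after  5: x0=0x10 x1=0xd5 x2=0xd4 x3=0x52 x4=0xc5  N=1 Z=0
after  6: x0=0x10 x1=0xd5 x2=0xd4 x3=0x52 x4=0xc5  N=0 Z=0
after  7: x0=0x10 x1=0xd5 x2=0x86 x3=0x52 x4=0xc5  N=1 Z=0
after  8: x0=0x10 x1=0xd5 x2=0x86 x3=0x52 x4=0xc5  N=1 Z=0
after  9: x0=0x7d x1=0xd5 x2=0x86 x3=0x52 x4=0xc5  N=0 Z=0
after 10: x0=0x7d x1=0xd5 x2=0x86 x3=0xd5 x4=0xc5  N=0 Z=0
-- IRQ taken; context saved, return-PC = 11 --
mismatch: x0: reported 0x5d vs actual 0x7d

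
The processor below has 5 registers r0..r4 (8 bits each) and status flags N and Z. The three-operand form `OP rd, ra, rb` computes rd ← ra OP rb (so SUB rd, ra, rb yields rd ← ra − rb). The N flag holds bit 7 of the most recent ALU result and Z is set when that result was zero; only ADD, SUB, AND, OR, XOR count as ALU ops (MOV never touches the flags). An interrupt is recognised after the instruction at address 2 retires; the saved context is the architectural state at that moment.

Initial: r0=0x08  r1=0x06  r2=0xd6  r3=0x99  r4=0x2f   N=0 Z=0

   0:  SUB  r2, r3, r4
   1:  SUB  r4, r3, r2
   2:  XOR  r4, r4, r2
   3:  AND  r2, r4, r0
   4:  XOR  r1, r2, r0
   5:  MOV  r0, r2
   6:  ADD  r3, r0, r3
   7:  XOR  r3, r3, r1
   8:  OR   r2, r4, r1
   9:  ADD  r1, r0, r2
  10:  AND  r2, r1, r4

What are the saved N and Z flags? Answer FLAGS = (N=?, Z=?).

FLAGS = (N=0, Z=0)

after  0: r0=0x08 r1=0x06 r2=0x6a r3=0x99 r4=0x2f  N=0 Z=0
after  1: r0=0x08 r1=0x06 r2=0x6a r3=0x99 r4=0x2f  N=0 Z=0
after  2: r0=0x08 r1=0x06 r2=0x6a r3=0x99 r4=0x45  N=0 Z=0
-- IRQ taken; context saved, return-PC = 3 --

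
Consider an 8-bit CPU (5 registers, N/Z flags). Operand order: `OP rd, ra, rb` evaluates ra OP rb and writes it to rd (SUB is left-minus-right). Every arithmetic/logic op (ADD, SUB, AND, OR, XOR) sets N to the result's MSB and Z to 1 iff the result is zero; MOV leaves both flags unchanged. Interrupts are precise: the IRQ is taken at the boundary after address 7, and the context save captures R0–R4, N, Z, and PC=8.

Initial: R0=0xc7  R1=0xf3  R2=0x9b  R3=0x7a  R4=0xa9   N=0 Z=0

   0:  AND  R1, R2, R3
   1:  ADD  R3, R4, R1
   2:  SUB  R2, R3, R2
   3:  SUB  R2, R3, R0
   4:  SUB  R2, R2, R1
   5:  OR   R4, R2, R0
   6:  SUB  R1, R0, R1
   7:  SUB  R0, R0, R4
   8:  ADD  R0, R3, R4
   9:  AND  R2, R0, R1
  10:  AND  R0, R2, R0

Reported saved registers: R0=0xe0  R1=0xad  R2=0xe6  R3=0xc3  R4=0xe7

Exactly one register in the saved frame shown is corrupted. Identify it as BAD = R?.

after  0: R0=0xc7 R1=0x1a R2=0x9b R3=0x7a R4=0xa9  N=0 Z=0
after  1: R0=0xc7 R1=0x1a R2=0x9b R3=0xc3 R4=0xa9  N=1 Z=0
after  2: R0=0xc7 R1=0x1a R2=0x28 R3=0xc3 R4=0xa9  N=0 Z=0
after  3: R0=0xc7 R1=0x1a R2=0xfc R3=0xc3 R4=0xa9  N=1 Z=0
after  4: R0=0xc7 R1=0x1a R2=0xe2 R3=0xc3 R4=0xa9  N=1 Z=0
after  5: R0=0xc7 R1=0x1a R2=0xe2 R3=0xc3 R4=0xe7  N=1 Z=0
after  6: R0=0xc7 R1=0xad R2=0xe2 R3=0xc3 R4=0xe7  N=1 Z=0
after  7: R0=0xe0 R1=0xad R2=0xe2 R3=0xc3 R4=0xe7  N=1 Z=0
-- IRQ taken; context saved, return-PC = 8 --
mismatch: R2: reported 0xe6 vs actual 0xe2

BAD = R2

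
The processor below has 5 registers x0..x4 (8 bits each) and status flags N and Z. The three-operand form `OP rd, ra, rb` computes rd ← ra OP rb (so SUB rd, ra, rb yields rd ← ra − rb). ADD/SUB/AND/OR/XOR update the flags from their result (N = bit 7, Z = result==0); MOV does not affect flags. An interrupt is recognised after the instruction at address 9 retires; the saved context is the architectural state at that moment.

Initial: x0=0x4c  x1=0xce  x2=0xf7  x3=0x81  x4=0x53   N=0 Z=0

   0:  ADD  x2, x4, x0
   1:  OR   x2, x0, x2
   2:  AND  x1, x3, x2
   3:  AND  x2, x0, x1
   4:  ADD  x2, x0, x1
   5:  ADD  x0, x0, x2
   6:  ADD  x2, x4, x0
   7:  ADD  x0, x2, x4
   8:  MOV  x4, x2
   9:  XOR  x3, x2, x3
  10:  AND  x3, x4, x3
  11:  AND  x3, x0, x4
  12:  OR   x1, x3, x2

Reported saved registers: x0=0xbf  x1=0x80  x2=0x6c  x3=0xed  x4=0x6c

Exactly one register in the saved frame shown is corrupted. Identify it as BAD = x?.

after  0: x0=0x4c x1=0xce x2=0x9f x3=0x81 x4=0x53  N=1 Z=0
after  1: x0=0x4c x1=0xce x2=0xdf x3=0x81 x4=0x53  N=1 Z=0
after  2: x0=0x4c x1=0x81 x2=0xdf x3=0x81 x4=0x53  N=1 Z=0
after  3: x0=0x4c x1=0x81 x2=0x00 x3=0x81 x4=0x53  N=0 Z=1
after  4: x0=0x4c x1=0x81 x2=0xcd x3=0x81 x4=0x53  N=1 Z=0
after  5: x0=0x19 x1=0x81 x2=0xcd x3=0x81 x4=0x53  N=0 Z=0
after  6: x0=0x19 x1=0x81 x2=0x6c x3=0x81 x4=0x53  N=0 Z=0
after  7: x0=0xbf x1=0x81 x2=0x6c x3=0x81 x4=0x53  N=1 Z=0
after  8: x0=0xbf x1=0x81 x2=0x6c x3=0x81 x4=0x6c  N=1 Z=0
after  9: x0=0xbf x1=0x81 x2=0x6c x3=0xed x4=0x6c  N=1 Z=0
-- IRQ taken; context saved, return-PC = 10 --
mismatch: x1: reported 0x80 vs actual 0x81

BAD = x1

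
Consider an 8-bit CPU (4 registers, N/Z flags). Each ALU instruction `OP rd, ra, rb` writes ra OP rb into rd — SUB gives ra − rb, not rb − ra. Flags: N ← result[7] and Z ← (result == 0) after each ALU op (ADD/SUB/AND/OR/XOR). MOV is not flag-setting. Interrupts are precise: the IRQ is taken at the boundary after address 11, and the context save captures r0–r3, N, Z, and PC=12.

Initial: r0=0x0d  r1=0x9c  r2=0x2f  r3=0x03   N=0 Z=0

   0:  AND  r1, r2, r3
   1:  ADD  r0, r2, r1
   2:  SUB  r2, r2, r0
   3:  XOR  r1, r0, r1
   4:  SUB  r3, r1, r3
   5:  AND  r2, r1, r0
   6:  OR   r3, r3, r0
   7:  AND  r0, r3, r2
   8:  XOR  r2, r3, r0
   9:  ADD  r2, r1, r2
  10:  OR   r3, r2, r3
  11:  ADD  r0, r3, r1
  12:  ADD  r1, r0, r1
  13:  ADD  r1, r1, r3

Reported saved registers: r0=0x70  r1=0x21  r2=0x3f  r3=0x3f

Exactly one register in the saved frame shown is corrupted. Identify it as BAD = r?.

BAD = r1

after  0: r0=0x0d r1=0x03 r2=0x2f r3=0x03  N=0 Z=0
after  1: r0=0x32 r1=0x03 r2=0x2f r3=0x03  N=0 Z=0
after  2: r0=0x32 r1=0x03 r2=0xfd r3=0x03  N=1 Z=0
after  3: r0=0x32 r1=0x31 r2=0xfd r3=0x03  N=0 Z=0
after  4: r0=0x32 r1=0x31 r2=0xfd r3=0x2e  N=0 Z=0
after  5: r0=0x32 r1=0x31 r2=0x30 r3=0x2e  N=0 Z=0
after  6: r0=0x32 r1=0x31 r2=0x30 r3=0x3e  N=0 Z=0
after  7: r0=0x30 r1=0x31 r2=0x30 r3=0x3e  N=0 Z=0
after  8: r0=0x30 r1=0x31 r2=0x0e r3=0x3e  N=0 Z=0
after  9: r0=0x30 r1=0x31 r2=0x3f r3=0x3e  N=0 Z=0
after 10: r0=0x30 r1=0x31 r2=0x3f r3=0x3f  N=0 Z=0
after 11: r0=0x70 r1=0x31 r2=0x3f r3=0x3f  N=0 Z=0
-- IRQ taken; context saved, return-PC = 12 --
mismatch: r1: reported 0x21 vs actual 0x31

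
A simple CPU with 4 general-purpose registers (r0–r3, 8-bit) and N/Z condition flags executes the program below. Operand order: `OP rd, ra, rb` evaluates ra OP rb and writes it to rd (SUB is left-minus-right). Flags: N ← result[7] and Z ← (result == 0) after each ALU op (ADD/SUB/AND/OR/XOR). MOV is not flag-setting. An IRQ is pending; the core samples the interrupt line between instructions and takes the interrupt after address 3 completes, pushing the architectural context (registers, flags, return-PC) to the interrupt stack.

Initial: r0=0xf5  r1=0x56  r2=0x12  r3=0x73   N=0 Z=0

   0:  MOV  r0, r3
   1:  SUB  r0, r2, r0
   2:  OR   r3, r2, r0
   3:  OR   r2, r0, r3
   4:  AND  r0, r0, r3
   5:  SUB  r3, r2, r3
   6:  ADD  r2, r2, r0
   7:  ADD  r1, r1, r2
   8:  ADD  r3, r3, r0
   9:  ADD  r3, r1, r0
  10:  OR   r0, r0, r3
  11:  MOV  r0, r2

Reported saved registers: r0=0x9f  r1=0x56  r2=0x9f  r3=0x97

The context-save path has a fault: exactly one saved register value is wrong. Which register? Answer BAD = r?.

BAD = r3

after  0: r0=0x73 r1=0x56 r2=0x12 r3=0x73  N=0 Z=0
after  1: r0=0x9f r1=0x56 r2=0x12 r3=0x73  N=1 Z=0
after  2: r0=0x9f r1=0x56 r2=0x12 r3=0x9f  N=1 Z=0
after  3: r0=0x9f r1=0x56 r2=0x9f r3=0x9f  N=1 Z=0
-- IRQ taken; context saved, return-PC = 4 --
mismatch: r3: reported 0x97 vs actual 0x9f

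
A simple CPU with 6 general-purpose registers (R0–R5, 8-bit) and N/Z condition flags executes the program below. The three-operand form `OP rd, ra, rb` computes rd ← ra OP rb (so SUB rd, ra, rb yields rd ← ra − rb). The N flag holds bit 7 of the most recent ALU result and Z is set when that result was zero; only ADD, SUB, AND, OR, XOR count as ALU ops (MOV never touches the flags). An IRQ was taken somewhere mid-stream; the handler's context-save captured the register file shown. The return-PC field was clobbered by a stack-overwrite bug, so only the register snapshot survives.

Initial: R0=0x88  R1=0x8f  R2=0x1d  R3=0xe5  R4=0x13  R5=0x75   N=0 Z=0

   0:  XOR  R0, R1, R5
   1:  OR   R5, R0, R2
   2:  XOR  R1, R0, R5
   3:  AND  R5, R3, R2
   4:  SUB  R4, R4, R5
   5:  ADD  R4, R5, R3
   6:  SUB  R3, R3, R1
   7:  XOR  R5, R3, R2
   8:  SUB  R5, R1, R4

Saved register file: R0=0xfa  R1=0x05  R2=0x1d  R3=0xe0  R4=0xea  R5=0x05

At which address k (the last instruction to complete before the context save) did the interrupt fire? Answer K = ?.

after  0: R0=0xfa R1=0x8f R2=0x1d R3=0xe5 R4=0x13 R5=0x75  N=1 Z=0
after  1: R0=0xfa R1=0x8f R2=0x1d R3=0xe5 R4=0x13 R5=0xff  N=1 Z=0
after  2: R0=0xfa R1=0x05 R2=0x1d R3=0xe5 R4=0x13 R5=0xff  N=0 Z=0
after  3: R0=0xfa R1=0x05 R2=0x1d R3=0xe5 R4=0x13 R5=0x05  N=0 Z=0
after  4: R0=0xfa R1=0x05 R2=0x1d R3=0xe5 R4=0x0e R5=0x05  N=0 Z=0
after  5: R0=0xfa R1=0x05 R2=0x1d R3=0xe5 R4=0xea R5=0x05  N=1 Z=0
after  6: R0=0xfa R1=0x05 R2=0x1d R3=0xe0 R4=0xea R5=0x05  N=1 Z=0
-- IRQ taken; context saved, return-PC = 7 --

K = 6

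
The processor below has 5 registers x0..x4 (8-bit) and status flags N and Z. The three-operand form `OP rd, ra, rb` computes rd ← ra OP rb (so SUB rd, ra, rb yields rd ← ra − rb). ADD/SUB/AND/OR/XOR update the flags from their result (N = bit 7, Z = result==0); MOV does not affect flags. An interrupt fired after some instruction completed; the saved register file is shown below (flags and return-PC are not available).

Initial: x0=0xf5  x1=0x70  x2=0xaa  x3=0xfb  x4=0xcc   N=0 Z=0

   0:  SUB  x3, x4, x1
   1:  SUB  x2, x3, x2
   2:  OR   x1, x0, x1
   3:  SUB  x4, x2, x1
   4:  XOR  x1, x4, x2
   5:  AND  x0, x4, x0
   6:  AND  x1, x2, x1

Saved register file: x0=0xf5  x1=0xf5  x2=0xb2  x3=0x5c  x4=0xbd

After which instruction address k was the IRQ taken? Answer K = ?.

after  0: x0=0xf5 x1=0x70 x2=0xaa x3=0x5c x4=0xcc  N=0 Z=0
after  1: x0=0xf5 x1=0x70 x2=0xb2 x3=0x5c x4=0xcc  N=1 Z=0
after  2: x0=0xf5 x1=0xf5 x2=0xb2 x3=0x5c x4=0xcc  N=1 Z=0
after  3: x0=0xf5 x1=0xf5 x2=0xb2 x3=0x5c x4=0xbd  N=1 Z=0
-- IRQ taken; context saved, return-PC = 4 --

K = 3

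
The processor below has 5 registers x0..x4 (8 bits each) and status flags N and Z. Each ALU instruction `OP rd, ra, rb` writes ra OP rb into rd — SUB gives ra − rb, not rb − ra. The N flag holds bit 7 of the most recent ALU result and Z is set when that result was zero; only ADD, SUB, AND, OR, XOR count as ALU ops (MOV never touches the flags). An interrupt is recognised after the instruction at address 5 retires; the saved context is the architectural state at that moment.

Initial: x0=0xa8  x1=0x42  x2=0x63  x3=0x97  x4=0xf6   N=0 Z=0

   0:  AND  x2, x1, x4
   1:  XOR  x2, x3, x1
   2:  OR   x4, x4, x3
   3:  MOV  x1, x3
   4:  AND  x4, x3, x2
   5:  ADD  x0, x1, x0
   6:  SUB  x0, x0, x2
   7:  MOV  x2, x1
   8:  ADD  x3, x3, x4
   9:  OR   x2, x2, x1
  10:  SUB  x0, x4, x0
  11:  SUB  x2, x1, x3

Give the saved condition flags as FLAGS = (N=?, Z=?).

FLAGS = (N=0, Z=0)

after  0: x0=0xa8 x1=0x42 x2=0x42 x3=0x97 x4=0xf6  N=0 Z=0
after  1: x0=0xa8 x1=0x42 x2=0xd5 x3=0x97 x4=0xf6  N=1 Z=0
after  2: x0=0xa8 x1=0x42 x2=0xd5 x3=0x97 x4=0xf7  N=1 Z=0
after  3: x0=0xa8 x1=0x97 x2=0xd5 x3=0x97 x4=0xf7  N=1 Z=0
after  4: x0=0xa8 x1=0x97 x2=0xd5 x3=0x97 x4=0x95  N=1 Z=0
after  5: x0=0x3f x1=0x97 x2=0xd5 x3=0x97 x4=0x95  N=0 Z=0
-- IRQ taken; context saved, return-PC = 6 --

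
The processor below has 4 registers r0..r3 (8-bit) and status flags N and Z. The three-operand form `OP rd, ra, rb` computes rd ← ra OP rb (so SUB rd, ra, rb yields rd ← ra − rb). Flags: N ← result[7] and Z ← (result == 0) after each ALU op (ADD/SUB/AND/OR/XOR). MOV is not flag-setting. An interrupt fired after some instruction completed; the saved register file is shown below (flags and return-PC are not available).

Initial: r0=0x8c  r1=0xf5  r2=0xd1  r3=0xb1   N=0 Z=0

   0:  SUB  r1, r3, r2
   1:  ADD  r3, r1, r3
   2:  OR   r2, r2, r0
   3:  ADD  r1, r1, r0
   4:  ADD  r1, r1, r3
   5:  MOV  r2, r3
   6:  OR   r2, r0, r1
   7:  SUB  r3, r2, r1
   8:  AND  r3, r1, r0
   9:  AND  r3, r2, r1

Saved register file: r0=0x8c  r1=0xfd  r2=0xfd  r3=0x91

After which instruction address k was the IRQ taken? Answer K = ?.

after  0: r0=0x8c r1=0xe0 r2=0xd1 r3=0xb1  N=1 Z=0
after  1: r0=0x8c r1=0xe0 r2=0xd1 r3=0x91  N=1 Z=0
after  2: r0=0x8c r1=0xe0 r2=0xdd r3=0x91  N=1 Z=0
after  3: r0=0x8c r1=0x6c r2=0xdd r3=0x91  N=0 Z=0
after  4: r0=0x8c r1=0xfd r2=0xdd r3=0x91  N=1 Z=0
after  5: r0=0x8c r1=0xfd r2=0x91 r3=0x91  N=1 Z=0
after  6: r0=0x8c r1=0xfd r2=0xfd r3=0x91  N=1 Z=0
-- IRQ taken; context saved, return-PC = 7 --

K = 6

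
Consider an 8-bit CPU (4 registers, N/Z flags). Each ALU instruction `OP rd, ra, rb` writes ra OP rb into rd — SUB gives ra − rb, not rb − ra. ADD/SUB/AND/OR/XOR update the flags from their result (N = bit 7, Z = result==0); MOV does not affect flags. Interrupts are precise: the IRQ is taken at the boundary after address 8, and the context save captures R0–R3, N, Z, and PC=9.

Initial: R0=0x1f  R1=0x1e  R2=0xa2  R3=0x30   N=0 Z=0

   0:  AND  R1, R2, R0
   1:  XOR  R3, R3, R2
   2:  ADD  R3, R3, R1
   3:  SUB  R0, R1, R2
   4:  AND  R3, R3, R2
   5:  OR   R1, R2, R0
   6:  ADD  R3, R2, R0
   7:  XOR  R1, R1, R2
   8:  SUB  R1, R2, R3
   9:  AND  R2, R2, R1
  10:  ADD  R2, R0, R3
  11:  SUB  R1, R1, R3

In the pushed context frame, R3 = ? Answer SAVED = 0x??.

SAVED = 0x02

after  0: R0=0x1f R1=0x02 R2=0xa2 R3=0x30  N=0 Z=0
after  1: R0=0x1f R1=0x02 R2=0xa2 R3=0x92  N=1 Z=0
after  2: R0=0x1f R1=0x02 R2=0xa2 R3=0x94  N=1 Z=0
after  3: R0=0x60 R1=0x02 R2=0xa2 R3=0x94  N=0 Z=0
after  4: R0=0x60 R1=0x02 R2=0xa2 R3=0x80  N=1 Z=0
after  5: R0=0x60 R1=0xe2 R2=0xa2 R3=0x80  N=1 Z=0
after  6: R0=0x60 R1=0xe2 R2=0xa2 R3=0x02  N=0 Z=0
after  7: R0=0x60 R1=0x40 R2=0xa2 R3=0x02  N=0 Z=0
after  8: R0=0x60 R1=0xa0 R2=0xa2 R3=0x02  N=1 Z=0
-- IRQ taken; context saved, return-PC = 9 --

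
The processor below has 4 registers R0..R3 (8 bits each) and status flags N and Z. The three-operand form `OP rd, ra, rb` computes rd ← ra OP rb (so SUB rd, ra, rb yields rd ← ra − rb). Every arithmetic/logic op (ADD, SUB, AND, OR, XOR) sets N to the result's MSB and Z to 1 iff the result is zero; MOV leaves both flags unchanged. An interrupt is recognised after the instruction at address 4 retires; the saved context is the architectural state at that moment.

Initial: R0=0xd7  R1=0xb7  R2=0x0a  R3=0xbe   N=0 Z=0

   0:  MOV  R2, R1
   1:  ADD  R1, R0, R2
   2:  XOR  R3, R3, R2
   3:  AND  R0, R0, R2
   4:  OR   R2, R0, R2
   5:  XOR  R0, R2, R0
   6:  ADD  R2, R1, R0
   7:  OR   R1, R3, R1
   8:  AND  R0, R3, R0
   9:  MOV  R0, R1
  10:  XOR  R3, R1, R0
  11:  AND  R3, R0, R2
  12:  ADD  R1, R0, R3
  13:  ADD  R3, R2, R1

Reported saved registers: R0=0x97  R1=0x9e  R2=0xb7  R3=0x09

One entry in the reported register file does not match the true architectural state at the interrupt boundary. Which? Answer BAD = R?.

after  0: R0=0xd7 R1=0xb7 R2=0xb7 R3=0xbe  N=0 Z=0
after  1: R0=0xd7 R1=0x8e R2=0xb7 R3=0xbe  N=1 Z=0
after  2: R0=0xd7 R1=0x8e R2=0xb7 R3=0x09  N=0 Z=0
after  3: R0=0x97 R1=0x8e R2=0xb7 R3=0x09  N=1 Z=0
after  4: R0=0x97 R1=0x8e R2=0xb7 R3=0x09  N=1 Z=0
-- IRQ taken; context saved, return-PC = 5 --
mismatch: R1: reported 0x9e vs actual 0x8e

BAD = R1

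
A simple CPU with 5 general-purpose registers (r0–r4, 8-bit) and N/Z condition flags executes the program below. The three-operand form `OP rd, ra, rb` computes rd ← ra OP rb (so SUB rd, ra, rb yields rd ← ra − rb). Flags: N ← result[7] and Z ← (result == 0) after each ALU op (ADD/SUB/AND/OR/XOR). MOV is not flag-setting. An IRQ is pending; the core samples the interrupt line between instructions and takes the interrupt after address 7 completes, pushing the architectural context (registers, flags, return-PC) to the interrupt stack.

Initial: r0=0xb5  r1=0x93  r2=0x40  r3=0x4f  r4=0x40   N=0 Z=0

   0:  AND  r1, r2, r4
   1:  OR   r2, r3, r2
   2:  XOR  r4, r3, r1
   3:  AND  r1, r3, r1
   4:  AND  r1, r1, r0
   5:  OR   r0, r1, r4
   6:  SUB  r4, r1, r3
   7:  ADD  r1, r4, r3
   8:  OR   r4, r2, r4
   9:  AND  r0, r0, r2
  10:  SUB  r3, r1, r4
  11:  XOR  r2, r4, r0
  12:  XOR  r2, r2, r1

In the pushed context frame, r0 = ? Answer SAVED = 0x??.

after  0: r0=0xb5 r1=0x40 r2=0x40 r3=0x4f r4=0x40  N=0 Z=0
after  1: r0=0xb5 r1=0x40 r2=0x4f r3=0x4f r4=0x40  N=0 Z=0
after  2: r0=0xb5 r1=0x40 r2=0x4f r3=0x4f r4=0x0f  N=0 Z=0
after  3: r0=0xb5 r1=0x40 r2=0x4f r3=0x4f r4=0x0f  N=0 Z=0
after  4: r0=0xb5 r1=0x00 r2=0x4f r3=0x4f r4=0x0f  N=0 Z=1
after  5: r0=0x0f r1=0x00 r2=0x4f r3=0x4f r4=0x0f  N=0 Z=0
after  6: r0=0x0f r1=0x00 r2=0x4f r3=0x4f r4=0xb1  N=1 Z=0
after  7: r0=0x0f r1=0x00 r2=0x4f r3=0x4f r4=0xb1  N=0 Z=1
-- IRQ taken; context saved, return-PC = 8 --

SAVED = 0x0f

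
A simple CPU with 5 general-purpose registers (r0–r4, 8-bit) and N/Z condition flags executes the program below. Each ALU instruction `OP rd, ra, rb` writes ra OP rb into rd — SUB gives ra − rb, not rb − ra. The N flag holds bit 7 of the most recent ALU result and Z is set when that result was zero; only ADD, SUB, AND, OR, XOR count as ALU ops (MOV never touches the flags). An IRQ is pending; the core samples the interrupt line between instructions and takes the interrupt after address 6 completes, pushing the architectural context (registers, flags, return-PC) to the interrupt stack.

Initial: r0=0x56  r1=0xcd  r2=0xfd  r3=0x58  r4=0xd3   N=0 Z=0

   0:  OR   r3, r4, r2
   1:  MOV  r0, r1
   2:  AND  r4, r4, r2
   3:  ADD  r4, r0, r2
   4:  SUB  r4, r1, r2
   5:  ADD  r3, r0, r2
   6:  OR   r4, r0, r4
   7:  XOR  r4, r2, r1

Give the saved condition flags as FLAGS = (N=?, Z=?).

FLAGS = (N=1, Z=0)

after  0: r0=0x56 r1=0xcd r2=0xfd r3=0xff r4=0xd3  N=1 Z=0
after  1: r0=0xcd r1=0xcd r2=0xfd r3=0xff r4=0xd3  N=1 Z=0
after  2: r0=0xcd r1=0xcd r2=0xfd r3=0xff r4=0xd1  N=1 Z=0
after  3: r0=0xcd r1=0xcd r2=0xfd r3=0xff r4=0xca  N=1 Z=0
after  4: r0=0xcd r1=0xcd r2=0xfd r3=0xff r4=0xd0  N=1 Z=0
after  5: r0=0xcd r1=0xcd r2=0xfd r3=0xca r4=0xd0  N=1 Z=0
after  6: r0=0xcd r1=0xcd r2=0xfd r3=0xca r4=0xdd  N=1 Z=0
-- IRQ taken; context saved, return-PC = 7 --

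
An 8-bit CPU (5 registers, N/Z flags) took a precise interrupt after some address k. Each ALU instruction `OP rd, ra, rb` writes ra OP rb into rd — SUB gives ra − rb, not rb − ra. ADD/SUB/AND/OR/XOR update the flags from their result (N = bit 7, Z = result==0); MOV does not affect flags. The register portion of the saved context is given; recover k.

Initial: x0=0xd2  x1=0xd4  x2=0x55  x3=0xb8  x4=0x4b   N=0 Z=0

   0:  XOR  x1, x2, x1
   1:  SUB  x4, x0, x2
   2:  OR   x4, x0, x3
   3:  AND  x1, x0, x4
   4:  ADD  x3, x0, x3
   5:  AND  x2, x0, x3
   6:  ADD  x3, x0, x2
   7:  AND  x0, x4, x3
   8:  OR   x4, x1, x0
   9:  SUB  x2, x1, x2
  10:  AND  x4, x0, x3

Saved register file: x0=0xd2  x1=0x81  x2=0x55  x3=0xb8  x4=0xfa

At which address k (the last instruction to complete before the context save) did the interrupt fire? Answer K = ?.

K = 2

after  0: x0=0xd2 x1=0x81 x2=0x55 x3=0xb8 x4=0x4b  N=1 Z=0
after  1: x0=0xd2 x1=0x81 x2=0x55 x3=0xb8 x4=0x7d  N=0 Z=0
after  2: x0=0xd2 x1=0x81 x2=0x55 x3=0xb8 x4=0xfa  N=1 Z=0
-- IRQ taken; context saved, return-PC = 3 --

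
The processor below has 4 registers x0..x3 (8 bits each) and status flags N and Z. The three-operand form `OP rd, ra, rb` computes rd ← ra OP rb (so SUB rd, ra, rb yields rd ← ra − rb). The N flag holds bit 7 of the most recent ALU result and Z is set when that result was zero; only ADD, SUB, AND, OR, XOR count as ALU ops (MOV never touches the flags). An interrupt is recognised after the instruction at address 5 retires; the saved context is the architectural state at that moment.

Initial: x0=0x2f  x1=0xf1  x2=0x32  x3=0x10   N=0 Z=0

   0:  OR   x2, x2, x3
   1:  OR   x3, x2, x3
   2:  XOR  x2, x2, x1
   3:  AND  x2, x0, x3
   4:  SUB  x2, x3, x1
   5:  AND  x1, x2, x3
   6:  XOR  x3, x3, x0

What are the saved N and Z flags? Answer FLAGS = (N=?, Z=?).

FLAGS = (N=0, Z=1)

after  0: x0=0x2f x1=0xf1 x2=0x32 x3=0x10  N=0 Z=0
after  1: x0=0x2f x1=0xf1 x2=0x32 x3=0x32  N=0 Z=0
after  2: x0=0x2f x1=0xf1 x2=0xc3 x3=0x32  N=1 Z=0
after  3: x0=0x2f x1=0xf1 x2=0x22 x3=0x32  N=0 Z=0
after  4: x0=0x2f x1=0xf1 x2=0x41 x3=0x32  N=0 Z=0
after  5: x0=0x2f x1=0x00 x2=0x41 x3=0x32  N=0 Z=1
-- IRQ taken; context saved, return-PC = 6 --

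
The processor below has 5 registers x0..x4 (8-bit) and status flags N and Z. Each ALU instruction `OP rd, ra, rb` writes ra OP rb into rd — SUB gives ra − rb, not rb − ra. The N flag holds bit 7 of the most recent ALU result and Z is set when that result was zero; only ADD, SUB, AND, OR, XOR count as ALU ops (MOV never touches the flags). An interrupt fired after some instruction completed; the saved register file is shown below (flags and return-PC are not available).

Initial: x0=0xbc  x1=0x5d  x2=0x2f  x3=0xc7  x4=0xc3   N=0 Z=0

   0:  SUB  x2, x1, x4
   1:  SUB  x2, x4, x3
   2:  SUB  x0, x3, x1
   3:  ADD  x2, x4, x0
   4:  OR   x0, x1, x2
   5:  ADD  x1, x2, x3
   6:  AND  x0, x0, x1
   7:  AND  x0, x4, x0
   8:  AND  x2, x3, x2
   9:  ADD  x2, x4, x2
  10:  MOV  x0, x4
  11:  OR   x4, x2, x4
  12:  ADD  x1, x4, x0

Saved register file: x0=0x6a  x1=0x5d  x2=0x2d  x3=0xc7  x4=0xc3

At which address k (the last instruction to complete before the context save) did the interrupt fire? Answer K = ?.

K = 3

after  0: x0=0xbc x1=0x5d x2=0x9a x3=0xc7 x4=0xc3  N=1 Z=0
after  1: x0=0xbc x1=0x5d x2=0xfc x3=0xc7 x4=0xc3  N=1 Z=0
after  2: x0=0x6a x1=0x5d x2=0xfc x3=0xc7 x4=0xc3  N=0 Z=0
after  3: x0=0x6a x1=0x5d x2=0x2d x3=0xc7 x4=0xc3  N=0 Z=0
-- IRQ taken; context saved, return-PC = 4 --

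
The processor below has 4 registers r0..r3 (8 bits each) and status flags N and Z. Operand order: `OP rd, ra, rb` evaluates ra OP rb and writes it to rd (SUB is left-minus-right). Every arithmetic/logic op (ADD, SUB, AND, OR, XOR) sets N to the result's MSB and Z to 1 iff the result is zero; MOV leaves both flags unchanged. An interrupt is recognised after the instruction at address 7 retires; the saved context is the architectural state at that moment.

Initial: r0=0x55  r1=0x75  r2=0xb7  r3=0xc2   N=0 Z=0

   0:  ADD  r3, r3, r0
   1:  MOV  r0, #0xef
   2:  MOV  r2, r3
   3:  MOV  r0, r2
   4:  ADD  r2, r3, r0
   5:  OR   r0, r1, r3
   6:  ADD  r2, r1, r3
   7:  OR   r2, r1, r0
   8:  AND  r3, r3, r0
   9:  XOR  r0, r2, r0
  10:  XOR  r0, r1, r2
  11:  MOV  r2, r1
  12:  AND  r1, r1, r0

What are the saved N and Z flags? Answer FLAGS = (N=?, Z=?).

FLAGS = (N=0, Z=0)

after  0: r0=0x55 r1=0x75 r2=0xb7 r3=0x17  N=0 Z=0
after  1: r0=0xef r1=0x75 r2=0xb7 r3=0x17  N=0 Z=0
after  2: r0=0xef r1=0x75 r2=0x17 r3=0x17  N=0 Z=0
after  3: r0=0x17 r1=0x75 r2=0x17 r3=0x17  N=0 Z=0
after  4: r0=0x17 r1=0x75 r2=0x2e r3=0x17  N=0 Z=0
after  5: r0=0x77 r1=0x75 r2=0x2e r3=0x17  N=0 Z=0
after  6: r0=0x77 r1=0x75 r2=0x8c r3=0x17  N=1 Z=0
after  7: r0=0x77 r1=0x75 r2=0x77 r3=0x17  N=0 Z=0
-- IRQ taken; context saved, return-PC = 8 --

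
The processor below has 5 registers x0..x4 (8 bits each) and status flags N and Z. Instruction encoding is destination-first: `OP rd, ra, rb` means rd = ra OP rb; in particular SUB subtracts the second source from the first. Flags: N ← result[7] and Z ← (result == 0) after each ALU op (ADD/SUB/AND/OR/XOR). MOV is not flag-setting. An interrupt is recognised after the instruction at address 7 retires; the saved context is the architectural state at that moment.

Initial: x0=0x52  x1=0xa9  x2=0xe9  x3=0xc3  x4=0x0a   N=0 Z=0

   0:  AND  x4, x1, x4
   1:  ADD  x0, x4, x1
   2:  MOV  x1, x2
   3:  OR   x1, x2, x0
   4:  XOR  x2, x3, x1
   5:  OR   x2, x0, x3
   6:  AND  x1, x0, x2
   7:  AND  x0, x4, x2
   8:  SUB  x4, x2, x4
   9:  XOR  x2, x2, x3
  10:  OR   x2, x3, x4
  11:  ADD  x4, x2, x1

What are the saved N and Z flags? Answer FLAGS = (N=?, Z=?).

FLAGS = (N=0, Z=1)

after  0: x0=0x52 x1=0xa9 x2=0xe9 x3=0xc3 x4=0x08  N=0 Z=0
after  1: x0=0xb1 x1=0xa9 x2=0xe9 x3=0xc3 x4=0x08  N=1 Z=0
after  2: x0=0xb1 x1=0xe9 x2=0xe9 x3=0xc3 x4=0x08  N=1 Z=0
after  3: x0=0xb1 x1=0xf9 x2=0xe9 x3=0xc3 x4=0x08  N=1 Z=0
after  4: x0=0xb1 x1=0xf9 x2=0x3a x3=0xc3 x4=0x08  N=0 Z=0
after  5: x0=0xb1 x1=0xf9 x2=0xf3 x3=0xc3 x4=0x08  N=1 Z=0
after  6: x0=0xb1 x1=0xb1 x2=0xf3 x3=0xc3 x4=0x08  N=1 Z=0
after  7: x0=0x00 x1=0xb1 x2=0xf3 x3=0xc3 x4=0x08  N=0 Z=1
-- IRQ taken; context saved, return-PC = 8 --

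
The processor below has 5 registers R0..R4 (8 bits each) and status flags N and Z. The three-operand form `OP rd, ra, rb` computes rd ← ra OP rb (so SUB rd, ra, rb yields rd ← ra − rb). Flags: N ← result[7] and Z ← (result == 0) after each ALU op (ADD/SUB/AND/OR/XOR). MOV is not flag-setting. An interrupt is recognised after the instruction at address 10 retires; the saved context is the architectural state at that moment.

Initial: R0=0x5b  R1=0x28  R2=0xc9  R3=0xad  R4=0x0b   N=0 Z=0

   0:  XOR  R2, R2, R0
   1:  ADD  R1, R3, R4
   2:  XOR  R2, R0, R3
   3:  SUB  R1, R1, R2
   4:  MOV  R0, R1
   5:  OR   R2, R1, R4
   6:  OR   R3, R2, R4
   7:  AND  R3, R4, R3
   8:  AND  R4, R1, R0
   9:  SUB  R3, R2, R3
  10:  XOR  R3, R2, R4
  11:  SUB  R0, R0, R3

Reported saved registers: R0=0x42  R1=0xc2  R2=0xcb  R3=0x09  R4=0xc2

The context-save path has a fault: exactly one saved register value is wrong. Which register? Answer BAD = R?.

after  0: R0=0x5b R1=0x28 R2=0x92 R3=0xad R4=0x0b  N=1 Z=0
after  1: R0=0x5b R1=0xb8 R2=0x92 R3=0xad R4=0x0b  N=1 Z=0
after  2: R0=0x5b R1=0xb8 R2=0xf6 R3=0xad R4=0x0b  N=1 Z=0
after  3: R0=0x5b R1=0xc2 R2=0xf6 R3=0xad R4=0x0b  N=1 Z=0
after  4: R0=0xc2 R1=0xc2 R2=0xf6 R3=0xad R4=0x0b  N=1 Z=0
after  5: R0=0xc2 R1=0xc2 R2=0xcb R3=0xad R4=0x0b  N=1 Z=0
after  6: R0=0xc2 R1=0xc2 R2=0xcb R3=0xcb R4=0x0b  N=1 Z=0
after  7: R0=0xc2 R1=0xc2 R2=0xcb R3=0x0b R4=0x0b  N=0 Z=0
after  8: R0=0xc2 R1=0xc2 R2=0xcb R3=0x0b R4=0xc2  N=1 Z=0
after  9: R0=0xc2 R1=0xc2 R2=0xcb R3=0xc0 R4=0xc2  N=1 Z=0
after 10: R0=0xc2 R1=0xc2 R2=0xcb R3=0x09 R4=0xc2  N=0 Z=0
-- IRQ taken; context saved, return-PC = 11 --
mismatch: R0: reported 0x42 vs actual 0xc2

BAD = R0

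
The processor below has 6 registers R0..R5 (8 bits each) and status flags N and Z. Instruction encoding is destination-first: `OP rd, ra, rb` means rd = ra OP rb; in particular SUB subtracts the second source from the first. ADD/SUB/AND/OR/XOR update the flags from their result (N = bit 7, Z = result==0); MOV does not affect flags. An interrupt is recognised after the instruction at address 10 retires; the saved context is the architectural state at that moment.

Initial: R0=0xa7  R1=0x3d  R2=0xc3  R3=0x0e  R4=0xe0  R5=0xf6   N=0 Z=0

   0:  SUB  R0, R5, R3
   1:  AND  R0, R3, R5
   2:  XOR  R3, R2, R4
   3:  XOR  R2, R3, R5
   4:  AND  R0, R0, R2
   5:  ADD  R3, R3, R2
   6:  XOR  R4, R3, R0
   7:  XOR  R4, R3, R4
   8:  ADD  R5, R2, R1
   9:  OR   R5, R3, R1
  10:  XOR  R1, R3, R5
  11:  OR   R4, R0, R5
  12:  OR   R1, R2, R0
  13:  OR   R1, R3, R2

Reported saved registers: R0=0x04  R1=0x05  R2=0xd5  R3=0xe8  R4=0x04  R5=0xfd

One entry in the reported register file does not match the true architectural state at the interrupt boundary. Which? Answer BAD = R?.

after  0: R0=0xe8 R1=0x3d R2=0xc3 R3=0x0e R4=0xe0 R5=0xf6  N=1 Z=0
after  1: R0=0x06 R1=0x3d R2=0xc3 R3=0x0e R4=0xe0 R5=0xf6  N=0 Z=0
after  2: R0=0x06 R1=0x3d R2=0xc3 R3=0x23 R4=0xe0 R5=0xf6  N=0 Z=0
after  3: R0=0x06 R1=0x3d R2=0xd5 R3=0x23 R4=0xe0 R5=0xf6  N=1 Z=0
after  4: R0=0x04 R1=0x3d R2=0xd5 R3=0x23 R4=0xe0 R5=0xf6  N=0 Z=0
after  5: R0=0x04 R1=0x3d R2=0xd5 R3=0xf8 R4=0xe0 R5=0xf6  N=1 Z=0
after  6: R0=0x04 R1=0x3d R2=0xd5 R3=0xf8 R4=0xfc R5=0xf6  N=1 Z=0
after  7: R0=0x04 R1=0x3d R2=0xd5 R3=0xf8 R4=0x04 R5=0xf6  N=0 Z=0
after  8: R0=0x04 R1=0x3d R2=0xd5 R3=0xf8 R4=0x04 R5=0x12  N=0 Z=0
after  9: R0=0x04 R1=0x3d R2=0xd5 R3=0xf8 R4=0x04 R5=0xfd  N=1 Z=0
after 10: R0=0x04 R1=0x05 R2=0xd5 R3=0xf8 R4=0x04 R5=0xfd  N=0 Z=0
-- IRQ taken; context saved, return-PC = 11 --
mismatch: R3: reported 0xe8 vs actual 0xf8

BAD = R3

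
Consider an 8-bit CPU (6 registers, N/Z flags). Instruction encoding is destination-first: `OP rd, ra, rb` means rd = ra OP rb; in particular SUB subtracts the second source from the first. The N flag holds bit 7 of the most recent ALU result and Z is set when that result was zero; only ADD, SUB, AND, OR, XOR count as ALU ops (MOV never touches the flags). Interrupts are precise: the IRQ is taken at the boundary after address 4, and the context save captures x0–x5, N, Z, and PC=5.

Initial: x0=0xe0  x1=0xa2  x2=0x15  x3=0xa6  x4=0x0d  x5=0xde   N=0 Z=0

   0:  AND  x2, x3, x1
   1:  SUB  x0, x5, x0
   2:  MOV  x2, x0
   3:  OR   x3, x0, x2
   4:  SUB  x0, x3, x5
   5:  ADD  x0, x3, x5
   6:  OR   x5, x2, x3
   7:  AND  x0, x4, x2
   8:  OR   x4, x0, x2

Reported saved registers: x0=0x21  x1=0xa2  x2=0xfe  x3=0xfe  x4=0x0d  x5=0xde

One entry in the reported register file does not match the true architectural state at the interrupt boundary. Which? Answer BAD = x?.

BAD = x0

after  0: x0=0xe0 x1=0xa2 x2=0xa2 x3=0xa6 x4=0x0d x5=0xde  N=1 Z=0
after  1: x0=0xfe x1=0xa2 x2=0xa2 x3=0xa6 x4=0x0d x5=0xde  N=1 Z=0
after  2: x0=0xfe x1=0xa2 x2=0xfe x3=0xa6 x4=0x0d x5=0xde  N=1 Z=0
after  3: x0=0xfe x1=0xa2 x2=0xfe x3=0xfe x4=0x0d x5=0xde  N=1 Z=0
after  4: x0=0x20 x1=0xa2 x2=0xfe x3=0xfe x4=0x0d x5=0xde  N=0 Z=0
-- IRQ taken; context saved, return-PC = 5 --
mismatch: x0: reported 0x21 vs actual 0x20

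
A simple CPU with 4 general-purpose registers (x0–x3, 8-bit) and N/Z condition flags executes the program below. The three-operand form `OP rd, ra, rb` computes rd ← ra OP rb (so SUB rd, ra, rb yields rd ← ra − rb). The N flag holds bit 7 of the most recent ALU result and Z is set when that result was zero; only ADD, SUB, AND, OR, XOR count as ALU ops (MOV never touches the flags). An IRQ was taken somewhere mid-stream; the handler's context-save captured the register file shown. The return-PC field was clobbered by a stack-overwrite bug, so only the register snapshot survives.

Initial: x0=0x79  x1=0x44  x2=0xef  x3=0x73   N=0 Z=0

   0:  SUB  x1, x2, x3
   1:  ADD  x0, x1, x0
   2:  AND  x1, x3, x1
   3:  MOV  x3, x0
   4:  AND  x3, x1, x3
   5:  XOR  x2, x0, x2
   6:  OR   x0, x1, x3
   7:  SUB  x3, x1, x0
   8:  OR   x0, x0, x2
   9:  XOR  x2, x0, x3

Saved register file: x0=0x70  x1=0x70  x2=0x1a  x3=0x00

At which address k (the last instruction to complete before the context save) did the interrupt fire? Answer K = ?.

K = 7

after  0: x0=0x79 x1=0x7c x2=0xef x3=0x73  N=0 Z=0
after  1: x0=0xf5 x1=0x7c x2=0xef x3=0x73  N=1 Z=0
after  2: x0=0xf5 x1=0x70 x2=0xef x3=0x73  N=0 Z=0
after  3: x0=0xf5 x1=0x70 x2=0xef x3=0xf5  N=0 Z=0
after  4: x0=0xf5 x1=0x70 x2=0xef x3=0x70  N=0 Z=0
after  5: x0=0xf5 x1=0x70 x2=0x1a x3=0x70  N=0 Z=0
after  6: x0=0x70 x1=0x70 x2=0x1a x3=0x70  N=0 Z=0
after  7: x0=0x70 x1=0x70 x2=0x1a x3=0x00  N=0 Z=1
-- IRQ taken; context saved, return-PC = 8 --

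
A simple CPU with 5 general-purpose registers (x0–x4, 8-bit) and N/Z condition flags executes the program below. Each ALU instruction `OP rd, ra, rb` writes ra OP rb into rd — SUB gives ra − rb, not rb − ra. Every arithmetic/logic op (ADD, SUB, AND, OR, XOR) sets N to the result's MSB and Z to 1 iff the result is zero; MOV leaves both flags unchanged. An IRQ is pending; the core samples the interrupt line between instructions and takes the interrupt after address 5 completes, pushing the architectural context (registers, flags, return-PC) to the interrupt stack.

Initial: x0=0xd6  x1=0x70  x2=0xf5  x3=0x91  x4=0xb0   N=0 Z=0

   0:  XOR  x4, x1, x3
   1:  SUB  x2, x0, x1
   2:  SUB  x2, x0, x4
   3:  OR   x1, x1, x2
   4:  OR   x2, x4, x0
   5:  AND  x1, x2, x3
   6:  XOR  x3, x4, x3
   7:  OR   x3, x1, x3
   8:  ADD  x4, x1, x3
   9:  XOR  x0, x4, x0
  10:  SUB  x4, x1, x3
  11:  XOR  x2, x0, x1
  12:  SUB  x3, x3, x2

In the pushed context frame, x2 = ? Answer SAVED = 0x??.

SAVED = 0xf7

after  0: x0=0xd6 x1=0x70 x2=0xf5 x3=0x91 x4=0xe1  N=1 Z=0
after  1: x0=0xd6 x1=0x70 x2=0x66 x3=0x91 x4=0xe1  N=0 Z=0
after  2: x0=0xd6 x1=0x70 x2=0xf5 x3=0x91 x4=0xe1  N=1 Z=0
after  3: x0=0xd6 x1=0xf5 x2=0xf5 x3=0x91 x4=0xe1  N=1 Z=0
after  4: x0=0xd6 x1=0xf5 x2=0xf7 x3=0x91 x4=0xe1  N=1 Z=0
after  5: x0=0xd6 x1=0x91 x2=0xf7 x3=0x91 x4=0xe1  N=1 Z=0
-- IRQ taken; context saved, return-PC = 6 --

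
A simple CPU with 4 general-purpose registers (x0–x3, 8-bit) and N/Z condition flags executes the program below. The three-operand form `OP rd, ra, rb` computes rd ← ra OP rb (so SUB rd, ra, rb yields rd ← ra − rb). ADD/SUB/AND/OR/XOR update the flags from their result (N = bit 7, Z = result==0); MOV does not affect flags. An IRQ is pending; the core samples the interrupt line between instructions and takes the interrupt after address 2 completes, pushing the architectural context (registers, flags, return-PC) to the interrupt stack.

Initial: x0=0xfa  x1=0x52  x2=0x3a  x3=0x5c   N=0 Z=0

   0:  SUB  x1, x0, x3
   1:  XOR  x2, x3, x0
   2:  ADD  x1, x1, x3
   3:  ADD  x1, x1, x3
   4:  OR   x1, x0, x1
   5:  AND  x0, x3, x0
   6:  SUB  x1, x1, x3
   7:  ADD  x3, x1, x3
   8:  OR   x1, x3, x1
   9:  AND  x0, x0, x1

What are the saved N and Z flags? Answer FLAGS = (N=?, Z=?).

after  0: x0=0xfa x1=0x9e x2=0x3a x3=0x5c  N=1 Z=0
after  1: x0=0xfa x1=0x9e x2=0xa6 x3=0x5c  N=1 Z=0
after  2: x0=0xfa x1=0xfa x2=0xa6 x3=0x5c  N=1 Z=0
-- IRQ taken; context saved, return-PC = 3 --

FLAGS = (N=1, Z=0)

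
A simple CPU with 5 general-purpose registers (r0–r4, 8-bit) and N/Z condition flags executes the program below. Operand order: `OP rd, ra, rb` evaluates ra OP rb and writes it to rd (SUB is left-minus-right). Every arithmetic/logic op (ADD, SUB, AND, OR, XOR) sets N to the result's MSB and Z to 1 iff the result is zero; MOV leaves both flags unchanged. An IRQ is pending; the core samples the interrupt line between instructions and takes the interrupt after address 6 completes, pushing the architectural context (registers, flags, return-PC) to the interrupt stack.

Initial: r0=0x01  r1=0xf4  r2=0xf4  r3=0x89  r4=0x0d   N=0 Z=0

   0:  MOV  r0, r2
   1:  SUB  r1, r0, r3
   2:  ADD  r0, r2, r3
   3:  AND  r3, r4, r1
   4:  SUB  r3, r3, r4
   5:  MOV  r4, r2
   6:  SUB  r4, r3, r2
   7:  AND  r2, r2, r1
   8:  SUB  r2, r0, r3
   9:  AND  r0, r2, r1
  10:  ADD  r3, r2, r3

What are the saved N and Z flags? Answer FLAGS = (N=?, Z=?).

after  0: r0=0xf4 r1=0xf4 r2=0xf4 r3=0x89 r4=0x0d  N=0 Z=0
after  1: r0=0xf4 r1=0x6b r2=0xf4 r3=0x89 r4=0x0d  N=0 Z=0
after  2: r0=0x7d r1=0x6b r2=0xf4 r3=0x89 r4=0x0d  N=0 Z=0
after  3: r0=0x7d r1=0x6b r2=0xf4 r3=0x09 r4=0x0d  N=0 Z=0
after  4: r0=0x7d r1=0x6b r2=0xf4 r3=0xfc r4=0x0d  N=1 Z=0
after  5: r0=0x7d r1=0x6b r2=0xf4 r3=0xfc r4=0xf4  N=1 Z=0
after  6: r0=0x7d r1=0x6b r2=0xf4 r3=0xfc r4=0x08  N=0 Z=0
-- IRQ taken; context saved, return-PC = 7 --

FLAGS = (N=0, Z=0)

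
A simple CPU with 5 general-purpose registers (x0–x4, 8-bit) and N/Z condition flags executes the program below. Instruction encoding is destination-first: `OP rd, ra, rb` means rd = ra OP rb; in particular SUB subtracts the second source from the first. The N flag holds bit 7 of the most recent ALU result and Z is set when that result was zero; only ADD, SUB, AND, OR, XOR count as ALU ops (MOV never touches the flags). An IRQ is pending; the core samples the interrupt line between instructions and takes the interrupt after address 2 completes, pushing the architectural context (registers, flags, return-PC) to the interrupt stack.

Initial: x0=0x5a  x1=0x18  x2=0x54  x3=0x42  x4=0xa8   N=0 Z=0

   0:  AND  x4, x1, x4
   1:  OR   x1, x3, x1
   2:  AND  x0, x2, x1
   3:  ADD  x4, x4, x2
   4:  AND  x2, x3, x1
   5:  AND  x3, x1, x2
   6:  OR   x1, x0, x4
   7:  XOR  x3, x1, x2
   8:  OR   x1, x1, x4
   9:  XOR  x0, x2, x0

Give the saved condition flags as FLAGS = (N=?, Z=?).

after  0: x0=0x5a x1=0x18 x2=0x54 x3=0x42 x4=0x08  N=0 Z=0
after  1: x0=0x5a x1=0x5a x2=0x54 x3=0x42 x4=0x08  N=0 Z=0
after  2: x0=0x50 x1=0x5a x2=0x54 x3=0x42 x4=0x08  N=0 Z=0
-- IRQ taken; context saved, return-PC = 3 --

FLAGS = (N=0, Z=0)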